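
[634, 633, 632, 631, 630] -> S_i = 634 + -1*i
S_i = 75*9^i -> [75, 675, 6075, 54675, 492075]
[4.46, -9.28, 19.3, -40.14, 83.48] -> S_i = 4.46*(-2.08)^i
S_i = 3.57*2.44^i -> [3.57, 8.71, 21.25, 51.86, 126.54]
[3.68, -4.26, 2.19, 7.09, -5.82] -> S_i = Random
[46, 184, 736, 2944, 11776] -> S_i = 46*4^i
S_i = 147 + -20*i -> [147, 127, 107, 87, 67]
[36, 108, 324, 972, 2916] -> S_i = 36*3^i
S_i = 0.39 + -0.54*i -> [0.39, -0.15, -0.69, -1.23, -1.77]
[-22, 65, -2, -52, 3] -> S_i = Random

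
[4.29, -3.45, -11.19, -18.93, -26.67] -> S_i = 4.29 + -7.74*i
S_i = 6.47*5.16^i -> [6.47, 33.39, 172.27, 888.9, 4586.73]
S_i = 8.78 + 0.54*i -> [8.78, 9.32, 9.86, 10.4, 10.94]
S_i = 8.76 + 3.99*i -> [8.76, 12.75, 16.74, 20.73, 24.72]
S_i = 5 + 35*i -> [5, 40, 75, 110, 145]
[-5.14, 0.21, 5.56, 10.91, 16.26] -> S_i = -5.14 + 5.35*i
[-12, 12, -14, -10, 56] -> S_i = Random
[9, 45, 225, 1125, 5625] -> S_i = 9*5^i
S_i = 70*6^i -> [70, 420, 2520, 15120, 90720]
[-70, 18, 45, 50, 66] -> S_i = Random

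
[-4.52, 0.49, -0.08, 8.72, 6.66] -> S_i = Random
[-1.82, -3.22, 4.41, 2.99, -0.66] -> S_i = Random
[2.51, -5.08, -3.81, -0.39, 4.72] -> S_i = Random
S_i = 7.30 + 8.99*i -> [7.3, 16.29, 25.28, 34.27, 43.26]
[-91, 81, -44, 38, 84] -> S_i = Random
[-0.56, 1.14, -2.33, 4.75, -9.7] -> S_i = -0.56*(-2.04)^i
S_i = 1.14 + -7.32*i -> [1.14, -6.18, -13.5, -20.82, -28.14]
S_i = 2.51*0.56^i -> [2.51, 1.41, 0.79, 0.44, 0.25]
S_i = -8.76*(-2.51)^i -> [-8.76, 21.99, -55.19, 138.52, -347.7]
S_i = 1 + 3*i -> [1, 4, 7, 10, 13]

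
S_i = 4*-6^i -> [4, -24, 144, -864, 5184]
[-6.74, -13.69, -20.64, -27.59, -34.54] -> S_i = -6.74 + -6.95*i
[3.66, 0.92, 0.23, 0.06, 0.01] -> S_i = 3.66*0.25^i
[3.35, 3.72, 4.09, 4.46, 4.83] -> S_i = 3.35 + 0.37*i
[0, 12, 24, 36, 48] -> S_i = 0 + 12*i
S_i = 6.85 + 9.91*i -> [6.85, 16.76, 26.67, 36.58, 46.49]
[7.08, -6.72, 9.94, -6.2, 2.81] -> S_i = Random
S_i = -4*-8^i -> [-4, 32, -256, 2048, -16384]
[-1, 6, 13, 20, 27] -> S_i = -1 + 7*i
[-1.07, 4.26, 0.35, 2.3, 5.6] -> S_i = Random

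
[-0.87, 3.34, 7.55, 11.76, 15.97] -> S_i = -0.87 + 4.21*i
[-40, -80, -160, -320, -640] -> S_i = -40*2^i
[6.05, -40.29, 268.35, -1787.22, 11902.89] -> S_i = 6.05*(-6.66)^i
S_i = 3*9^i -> [3, 27, 243, 2187, 19683]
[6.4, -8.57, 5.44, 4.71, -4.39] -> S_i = Random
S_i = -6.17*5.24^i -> [-6.17, -32.33, -169.41, -887.73, -4651.69]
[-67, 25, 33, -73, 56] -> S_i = Random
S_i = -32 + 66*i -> [-32, 34, 100, 166, 232]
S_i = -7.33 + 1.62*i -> [-7.33, -5.71, -4.09, -2.47, -0.85]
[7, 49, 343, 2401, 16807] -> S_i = 7*7^i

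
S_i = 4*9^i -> [4, 36, 324, 2916, 26244]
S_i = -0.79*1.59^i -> [-0.79, -1.26, -2.0, -3.18, -5.05]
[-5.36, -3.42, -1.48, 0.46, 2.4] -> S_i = -5.36 + 1.94*i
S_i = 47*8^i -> [47, 376, 3008, 24064, 192512]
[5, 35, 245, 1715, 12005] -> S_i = 5*7^i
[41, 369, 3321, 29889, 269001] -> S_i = 41*9^i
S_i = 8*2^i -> [8, 16, 32, 64, 128]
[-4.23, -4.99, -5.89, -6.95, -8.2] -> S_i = -4.23*1.18^i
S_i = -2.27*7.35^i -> [-2.27, -16.68, -122.63, -901.34, -6624.84]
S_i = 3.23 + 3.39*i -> [3.23, 6.62, 10.01, 13.4, 16.79]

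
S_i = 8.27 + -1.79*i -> [8.27, 6.48, 4.69, 2.9, 1.11]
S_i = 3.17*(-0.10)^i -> [3.17, -0.32, 0.03, -0.0, 0.0]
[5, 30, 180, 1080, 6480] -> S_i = 5*6^i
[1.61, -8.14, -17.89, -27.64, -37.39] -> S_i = 1.61 + -9.75*i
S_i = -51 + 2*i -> [-51, -49, -47, -45, -43]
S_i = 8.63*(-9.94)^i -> [8.63, -85.78, 852.68, -8475.59, 84247.37]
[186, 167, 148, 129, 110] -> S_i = 186 + -19*i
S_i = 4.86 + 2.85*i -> [4.86, 7.71, 10.56, 13.41, 16.26]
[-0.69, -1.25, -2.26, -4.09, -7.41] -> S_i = -0.69*1.81^i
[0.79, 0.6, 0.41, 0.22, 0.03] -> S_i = 0.79 + -0.19*i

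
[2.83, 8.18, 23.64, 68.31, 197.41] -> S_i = 2.83*2.89^i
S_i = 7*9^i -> [7, 63, 567, 5103, 45927]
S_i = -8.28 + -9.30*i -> [-8.28, -17.58, -26.88, -36.18, -45.48]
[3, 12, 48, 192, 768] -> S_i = 3*4^i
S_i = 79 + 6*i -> [79, 85, 91, 97, 103]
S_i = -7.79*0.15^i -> [-7.79, -1.17, -0.18, -0.03, -0.0]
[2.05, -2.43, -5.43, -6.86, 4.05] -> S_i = Random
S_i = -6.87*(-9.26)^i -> [-6.87, 63.62, -589.09, 5454.94, -50512.71]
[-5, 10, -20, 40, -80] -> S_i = -5*-2^i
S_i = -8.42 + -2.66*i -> [-8.42, -11.08, -13.74, -16.4, -19.06]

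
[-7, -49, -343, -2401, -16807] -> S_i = -7*7^i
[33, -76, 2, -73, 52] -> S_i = Random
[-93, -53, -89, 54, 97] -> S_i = Random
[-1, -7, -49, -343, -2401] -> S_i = -1*7^i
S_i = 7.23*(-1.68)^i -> [7.23, -12.15, 20.41, -34.28, 57.59]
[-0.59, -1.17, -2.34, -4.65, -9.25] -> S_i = -0.59*1.99^i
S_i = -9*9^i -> [-9, -81, -729, -6561, -59049]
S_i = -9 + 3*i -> [-9, -6, -3, 0, 3]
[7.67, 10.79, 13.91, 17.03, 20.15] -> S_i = 7.67 + 3.12*i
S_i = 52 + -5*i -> [52, 47, 42, 37, 32]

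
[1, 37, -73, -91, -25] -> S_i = Random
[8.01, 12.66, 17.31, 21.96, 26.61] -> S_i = 8.01 + 4.65*i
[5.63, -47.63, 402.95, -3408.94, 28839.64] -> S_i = 5.63*(-8.46)^i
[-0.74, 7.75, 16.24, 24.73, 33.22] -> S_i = -0.74 + 8.49*i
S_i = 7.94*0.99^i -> [7.94, 7.86, 7.78, 7.7, 7.63]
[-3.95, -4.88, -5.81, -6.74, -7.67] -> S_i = -3.95 + -0.93*i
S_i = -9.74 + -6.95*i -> [-9.74, -16.69, -23.64, -30.59, -37.54]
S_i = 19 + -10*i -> [19, 9, -1, -11, -21]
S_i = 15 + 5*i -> [15, 20, 25, 30, 35]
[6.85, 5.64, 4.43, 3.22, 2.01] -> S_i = 6.85 + -1.21*i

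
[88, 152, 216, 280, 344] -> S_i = 88 + 64*i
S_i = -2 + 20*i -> [-2, 18, 38, 58, 78]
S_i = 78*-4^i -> [78, -312, 1248, -4992, 19968]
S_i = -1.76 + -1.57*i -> [-1.76, -3.33, -4.9, -6.47, -8.04]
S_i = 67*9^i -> [67, 603, 5427, 48843, 439587]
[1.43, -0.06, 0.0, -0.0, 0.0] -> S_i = 1.43*(-0.04)^i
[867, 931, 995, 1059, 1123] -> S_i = 867 + 64*i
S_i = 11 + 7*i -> [11, 18, 25, 32, 39]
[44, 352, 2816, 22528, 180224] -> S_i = 44*8^i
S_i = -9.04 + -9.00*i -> [-9.04, -18.04, -27.04, -36.04, -45.04]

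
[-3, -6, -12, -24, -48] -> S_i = -3*2^i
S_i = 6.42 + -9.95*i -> [6.42, -3.53, -13.48, -23.43, -33.38]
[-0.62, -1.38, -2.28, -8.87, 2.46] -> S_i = Random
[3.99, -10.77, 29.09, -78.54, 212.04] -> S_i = 3.99*(-2.70)^i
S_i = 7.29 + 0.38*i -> [7.29, 7.67, 8.05, 8.43, 8.81]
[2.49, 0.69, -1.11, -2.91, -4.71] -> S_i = 2.49 + -1.80*i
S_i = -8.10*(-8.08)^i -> [-8.1, 65.45, -528.82, 4272.86, -34524.74]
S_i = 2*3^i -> [2, 6, 18, 54, 162]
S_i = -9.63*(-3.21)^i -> [-9.63, 30.91, -99.23, 318.52, -1022.46]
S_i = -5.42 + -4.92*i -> [-5.42, -10.34, -15.26, -20.18, -25.1]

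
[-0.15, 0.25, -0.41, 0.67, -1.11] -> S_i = -0.15*(-1.65)^i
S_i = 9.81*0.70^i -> [9.81, 6.87, 4.81, 3.36, 2.36]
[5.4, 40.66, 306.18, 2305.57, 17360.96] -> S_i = 5.40*7.53^i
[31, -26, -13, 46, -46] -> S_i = Random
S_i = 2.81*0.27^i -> [2.81, 0.76, 0.2, 0.06, 0.01]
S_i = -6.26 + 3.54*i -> [-6.26, -2.72, 0.82, 4.36, 7.9]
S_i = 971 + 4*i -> [971, 975, 979, 983, 987]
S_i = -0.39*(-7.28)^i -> [-0.39, 2.84, -20.67, 150.47, -1095.44]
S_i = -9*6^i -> [-9, -54, -324, -1944, -11664]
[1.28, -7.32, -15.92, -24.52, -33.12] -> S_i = 1.28 + -8.60*i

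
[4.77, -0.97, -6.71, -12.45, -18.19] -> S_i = 4.77 + -5.74*i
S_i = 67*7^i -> [67, 469, 3283, 22981, 160867]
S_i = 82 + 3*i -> [82, 85, 88, 91, 94]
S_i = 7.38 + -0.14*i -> [7.38, 7.24, 7.1, 6.96, 6.82]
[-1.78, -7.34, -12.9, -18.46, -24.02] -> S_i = -1.78 + -5.56*i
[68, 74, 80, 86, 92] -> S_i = 68 + 6*i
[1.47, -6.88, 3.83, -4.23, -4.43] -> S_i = Random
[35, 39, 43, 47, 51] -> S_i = 35 + 4*i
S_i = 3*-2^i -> [3, -6, 12, -24, 48]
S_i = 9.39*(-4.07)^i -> [9.39, -38.22, 155.54, -633.07, 2576.58]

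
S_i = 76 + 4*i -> [76, 80, 84, 88, 92]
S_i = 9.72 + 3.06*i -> [9.72, 12.78, 15.84, 18.9, 21.96]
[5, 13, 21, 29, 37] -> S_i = 5 + 8*i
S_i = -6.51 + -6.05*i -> [-6.51, -12.56, -18.61, -24.66, -30.71]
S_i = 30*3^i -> [30, 90, 270, 810, 2430]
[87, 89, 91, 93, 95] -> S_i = 87 + 2*i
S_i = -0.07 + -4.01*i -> [-0.07, -4.08, -8.09, -12.1, -16.11]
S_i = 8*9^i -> [8, 72, 648, 5832, 52488]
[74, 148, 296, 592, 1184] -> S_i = 74*2^i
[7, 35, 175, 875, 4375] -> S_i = 7*5^i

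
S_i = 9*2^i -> [9, 18, 36, 72, 144]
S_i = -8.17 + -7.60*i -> [-8.17, -15.77, -23.37, -30.97, -38.57]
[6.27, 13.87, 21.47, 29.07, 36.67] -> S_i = 6.27 + 7.60*i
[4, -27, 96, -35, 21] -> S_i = Random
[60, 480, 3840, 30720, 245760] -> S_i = 60*8^i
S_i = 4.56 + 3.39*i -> [4.56, 7.95, 11.34, 14.73, 18.12]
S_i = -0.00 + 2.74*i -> [0.0, 2.74, 5.48, 8.22, 10.96]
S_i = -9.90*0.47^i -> [-9.9, -4.65, -2.19, -1.03, -0.48]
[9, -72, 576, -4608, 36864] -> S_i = 9*-8^i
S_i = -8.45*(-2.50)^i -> [-8.45, 21.12, -52.81, 132.03, -330.08]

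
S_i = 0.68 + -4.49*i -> [0.68, -3.81, -8.3, -12.79, -17.28]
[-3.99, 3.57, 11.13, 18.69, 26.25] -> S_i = -3.99 + 7.56*i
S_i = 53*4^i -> [53, 212, 848, 3392, 13568]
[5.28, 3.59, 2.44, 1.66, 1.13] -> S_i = 5.28*0.68^i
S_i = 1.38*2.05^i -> [1.38, 2.83, 5.8, 11.89, 24.37]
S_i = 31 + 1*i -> [31, 32, 33, 34, 35]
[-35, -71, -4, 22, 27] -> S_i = Random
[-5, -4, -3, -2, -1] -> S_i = -5 + 1*i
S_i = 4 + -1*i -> [4, 3, 2, 1, 0]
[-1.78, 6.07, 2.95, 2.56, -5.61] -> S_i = Random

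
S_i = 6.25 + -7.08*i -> [6.25, -0.83, -7.91, -14.99, -22.07]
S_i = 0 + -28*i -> [0, -28, -56, -84, -112]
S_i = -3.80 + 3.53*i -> [-3.8, -0.27, 3.26, 6.79, 10.32]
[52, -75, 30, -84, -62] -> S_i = Random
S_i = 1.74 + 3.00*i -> [1.74, 4.74, 7.74, 10.74, 13.74]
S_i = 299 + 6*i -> [299, 305, 311, 317, 323]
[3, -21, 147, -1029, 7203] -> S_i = 3*-7^i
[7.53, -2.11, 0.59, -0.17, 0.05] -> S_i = 7.53*(-0.28)^i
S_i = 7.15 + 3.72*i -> [7.15, 10.87, 14.59, 18.31, 22.03]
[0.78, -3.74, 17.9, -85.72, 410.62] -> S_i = 0.78*(-4.79)^i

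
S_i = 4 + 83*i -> [4, 87, 170, 253, 336]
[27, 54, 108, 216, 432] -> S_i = 27*2^i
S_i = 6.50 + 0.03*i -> [6.5, 6.53, 6.56, 6.59, 6.62]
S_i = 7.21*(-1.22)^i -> [7.21, -8.8, 10.73, -13.09, 15.97]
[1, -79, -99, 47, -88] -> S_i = Random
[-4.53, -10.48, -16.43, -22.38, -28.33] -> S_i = -4.53 + -5.95*i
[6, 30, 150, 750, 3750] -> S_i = 6*5^i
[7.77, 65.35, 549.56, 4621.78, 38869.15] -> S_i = 7.77*8.41^i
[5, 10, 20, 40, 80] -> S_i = 5*2^i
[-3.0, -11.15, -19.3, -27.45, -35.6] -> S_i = -3.00 + -8.15*i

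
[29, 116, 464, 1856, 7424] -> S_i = 29*4^i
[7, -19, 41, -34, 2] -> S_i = Random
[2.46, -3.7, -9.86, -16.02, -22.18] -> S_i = 2.46 + -6.16*i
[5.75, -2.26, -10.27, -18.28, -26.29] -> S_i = 5.75 + -8.01*i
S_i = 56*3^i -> [56, 168, 504, 1512, 4536]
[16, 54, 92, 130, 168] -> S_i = 16 + 38*i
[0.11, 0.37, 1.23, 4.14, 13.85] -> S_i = 0.11*3.35^i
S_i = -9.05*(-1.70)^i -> [-9.05, 15.39, -26.15, 44.46, -75.59]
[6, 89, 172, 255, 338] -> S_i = 6 + 83*i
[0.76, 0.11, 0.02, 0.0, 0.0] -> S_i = 0.76*0.15^i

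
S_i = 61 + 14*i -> [61, 75, 89, 103, 117]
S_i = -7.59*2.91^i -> [-7.59, -22.09, -64.27, -187.03, -544.27]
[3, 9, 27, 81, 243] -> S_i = 3*3^i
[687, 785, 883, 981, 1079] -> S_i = 687 + 98*i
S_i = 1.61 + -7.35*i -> [1.61, -5.74, -13.09, -20.44, -27.79]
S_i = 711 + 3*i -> [711, 714, 717, 720, 723]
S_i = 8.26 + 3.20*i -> [8.26, 11.46, 14.66, 17.86, 21.06]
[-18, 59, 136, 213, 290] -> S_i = -18 + 77*i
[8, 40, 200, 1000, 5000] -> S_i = 8*5^i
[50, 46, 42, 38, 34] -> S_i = 50 + -4*i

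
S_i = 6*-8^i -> [6, -48, 384, -3072, 24576]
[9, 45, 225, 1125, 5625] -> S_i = 9*5^i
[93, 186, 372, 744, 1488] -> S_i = 93*2^i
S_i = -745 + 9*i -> [-745, -736, -727, -718, -709]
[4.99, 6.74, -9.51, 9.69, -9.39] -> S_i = Random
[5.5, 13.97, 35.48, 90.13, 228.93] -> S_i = 5.50*2.54^i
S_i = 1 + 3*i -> [1, 4, 7, 10, 13]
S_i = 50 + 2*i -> [50, 52, 54, 56, 58]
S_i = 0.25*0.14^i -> [0.25, 0.04, 0.0, 0.0, 0.0]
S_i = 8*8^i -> [8, 64, 512, 4096, 32768]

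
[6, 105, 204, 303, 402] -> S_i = 6 + 99*i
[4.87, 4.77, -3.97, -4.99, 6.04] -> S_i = Random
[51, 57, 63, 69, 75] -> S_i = 51 + 6*i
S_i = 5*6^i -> [5, 30, 180, 1080, 6480]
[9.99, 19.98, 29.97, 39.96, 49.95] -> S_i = 9.99 + 9.99*i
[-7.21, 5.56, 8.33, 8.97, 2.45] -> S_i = Random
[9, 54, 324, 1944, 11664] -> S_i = 9*6^i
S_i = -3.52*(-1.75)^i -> [-3.52, 6.16, -10.78, 18.86, -33.01]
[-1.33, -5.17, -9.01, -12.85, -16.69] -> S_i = -1.33 + -3.84*i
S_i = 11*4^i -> [11, 44, 176, 704, 2816]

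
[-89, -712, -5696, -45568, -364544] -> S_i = -89*8^i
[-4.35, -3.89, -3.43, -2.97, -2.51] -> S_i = -4.35 + 0.46*i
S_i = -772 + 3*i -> [-772, -769, -766, -763, -760]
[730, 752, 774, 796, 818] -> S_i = 730 + 22*i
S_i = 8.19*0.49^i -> [8.19, 4.01, 1.97, 0.96, 0.47]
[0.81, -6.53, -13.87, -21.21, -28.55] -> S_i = 0.81 + -7.34*i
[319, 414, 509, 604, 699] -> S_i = 319 + 95*i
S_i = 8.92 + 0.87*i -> [8.92, 9.79, 10.66, 11.53, 12.4]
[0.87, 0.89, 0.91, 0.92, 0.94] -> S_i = 0.87*1.02^i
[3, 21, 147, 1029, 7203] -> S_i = 3*7^i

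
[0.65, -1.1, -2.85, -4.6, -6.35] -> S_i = 0.65 + -1.75*i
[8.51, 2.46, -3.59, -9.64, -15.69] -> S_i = 8.51 + -6.05*i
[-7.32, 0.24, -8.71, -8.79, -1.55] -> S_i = Random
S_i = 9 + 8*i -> [9, 17, 25, 33, 41]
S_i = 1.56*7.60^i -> [1.56, 11.86, 90.11, 684.8, 5204.5]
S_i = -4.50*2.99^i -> [-4.5, -13.46, -40.23, -120.29, -359.66]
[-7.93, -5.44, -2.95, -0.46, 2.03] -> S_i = -7.93 + 2.49*i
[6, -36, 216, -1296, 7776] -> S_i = 6*-6^i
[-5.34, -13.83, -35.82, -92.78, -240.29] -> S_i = -5.34*2.59^i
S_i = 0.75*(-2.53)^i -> [0.75, -1.9, 4.8, -12.15, 30.73]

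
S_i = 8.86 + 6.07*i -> [8.86, 14.93, 21.0, 27.07, 33.14]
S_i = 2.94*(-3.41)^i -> [2.94, -10.03, 34.19, -116.58, 397.53]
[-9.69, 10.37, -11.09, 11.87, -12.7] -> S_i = -9.69*(-1.07)^i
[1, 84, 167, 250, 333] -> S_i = 1 + 83*i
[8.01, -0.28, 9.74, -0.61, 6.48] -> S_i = Random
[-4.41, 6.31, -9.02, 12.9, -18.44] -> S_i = -4.41*(-1.43)^i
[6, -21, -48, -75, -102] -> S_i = 6 + -27*i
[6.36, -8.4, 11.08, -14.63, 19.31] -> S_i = 6.36*(-1.32)^i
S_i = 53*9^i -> [53, 477, 4293, 38637, 347733]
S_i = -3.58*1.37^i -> [-3.58, -4.9, -6.72, -9.21, -12.61]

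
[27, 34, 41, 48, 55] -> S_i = 27 + 7*i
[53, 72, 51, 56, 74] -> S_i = Random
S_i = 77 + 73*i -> [77, 150, 223, 296, 369]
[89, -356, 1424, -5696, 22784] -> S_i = 89*-4^i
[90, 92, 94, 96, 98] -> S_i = 90 + 2*i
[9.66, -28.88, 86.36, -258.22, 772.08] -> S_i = 9.66*(-2.99)^i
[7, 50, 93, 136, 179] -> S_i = 7 + 43*i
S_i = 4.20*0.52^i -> [4.2, 2.18, 1.14, 0.59, 0.31]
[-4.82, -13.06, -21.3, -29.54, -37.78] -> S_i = -4.82 + -8.24*i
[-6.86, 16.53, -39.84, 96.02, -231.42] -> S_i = -6.86*(-2.41)^i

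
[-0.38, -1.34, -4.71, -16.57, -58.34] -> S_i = -0.38*3.52^i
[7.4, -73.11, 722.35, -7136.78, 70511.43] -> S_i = 7.40*(-9.88)^i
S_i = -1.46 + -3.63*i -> [-1.46, -5.09, -8.72, -12.35, -15.98]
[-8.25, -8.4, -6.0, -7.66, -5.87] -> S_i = Random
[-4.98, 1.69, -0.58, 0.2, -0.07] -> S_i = -4.98*(-0.34)^i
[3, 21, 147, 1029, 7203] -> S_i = 3*7^i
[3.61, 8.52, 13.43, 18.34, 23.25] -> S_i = 3.61 + 4.91*i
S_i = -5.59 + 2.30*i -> [-5.59, -3.29, -0.99, 1.31, 3.61]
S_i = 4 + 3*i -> [4, 7, 10, 13, 16]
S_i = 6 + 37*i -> [6, 43, 80, 117, 154]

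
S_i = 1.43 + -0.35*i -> [1.43, 1.08, 0.73, 0.38, 0.03]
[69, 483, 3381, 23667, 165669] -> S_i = 69*7^i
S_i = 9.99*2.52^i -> [9.99, 25.17, 63.44, 159.87, 402.87]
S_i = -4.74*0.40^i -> [-4.74, -1.9, -0.76, -0.3, -0.12]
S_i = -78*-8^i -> [-78, 624, -4992, 39936, -319488]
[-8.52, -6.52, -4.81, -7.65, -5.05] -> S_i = Random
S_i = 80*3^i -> [80, 240, 720, 2160, 6480]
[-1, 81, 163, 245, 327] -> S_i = -1 + 82*i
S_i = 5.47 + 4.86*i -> [5.47, 10.33, 15.19, 20.05, 24.91]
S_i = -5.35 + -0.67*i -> [-5.35, -6.02, -6.69, -7.36, -8.03]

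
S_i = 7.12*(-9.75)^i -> [7.12, -69.42, 676.84, -6599.24, 64342.58]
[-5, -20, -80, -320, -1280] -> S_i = -5*4^i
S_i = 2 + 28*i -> [2, 30, 58, 86, 114]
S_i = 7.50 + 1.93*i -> [7.5, 9.43, 11.36, 13.29, 15.22]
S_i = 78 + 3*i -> [78, 81, 84, 87, 90]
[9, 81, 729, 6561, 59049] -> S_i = 9*9^i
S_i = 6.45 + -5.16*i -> [6.45, 1.29, -3.87, -9.03, -14.19]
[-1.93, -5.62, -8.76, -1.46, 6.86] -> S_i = Random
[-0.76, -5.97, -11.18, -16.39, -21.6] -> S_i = -0.76 + -5.21*i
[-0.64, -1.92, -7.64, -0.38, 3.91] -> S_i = Random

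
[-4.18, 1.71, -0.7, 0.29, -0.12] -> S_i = -4.18*(-0.41)^i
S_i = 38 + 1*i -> [38, 39, 40, 41, 42]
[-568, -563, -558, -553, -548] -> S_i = -568 + 5*i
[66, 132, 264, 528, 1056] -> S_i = 66*2^i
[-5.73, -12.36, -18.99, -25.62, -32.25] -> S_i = -5.73 + -6.63*i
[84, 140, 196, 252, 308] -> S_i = 84 + 56*i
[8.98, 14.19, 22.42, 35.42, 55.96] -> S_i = 8.98*1.58^i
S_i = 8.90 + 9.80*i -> [8.9, 18.7, 28.5, 38.3, 48.1]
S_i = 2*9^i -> [2, 18, 162, 1458, 13122]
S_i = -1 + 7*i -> [-1, 6, 13, 20, 27]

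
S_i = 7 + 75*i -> [7, 82, 157, 232, 307]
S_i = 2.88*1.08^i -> [2.88, 3.11, 3.36, 3.63, 3.92]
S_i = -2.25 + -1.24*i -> [-2.25, -3.49, -4.73, -5.97, -7.21]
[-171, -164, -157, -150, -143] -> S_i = -171 + 7*i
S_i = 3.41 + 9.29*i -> [3.41, 12.7, 21.99, 31.28, 40.57]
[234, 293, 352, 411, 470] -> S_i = 234 + 59*i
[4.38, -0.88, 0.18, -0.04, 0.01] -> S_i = 4.38*(-0.20)^i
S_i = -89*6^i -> [-89, -534, -3204, -19224, -115344]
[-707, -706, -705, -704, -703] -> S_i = -707 + 1*i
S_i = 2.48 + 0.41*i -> [2.48, 2.89, 3.3, 3.71, 4.12]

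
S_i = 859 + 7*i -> [859, 866, 873, 880, 887]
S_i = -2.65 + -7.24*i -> [-2.65, -9.89, -17.13, -24.37, -31.61]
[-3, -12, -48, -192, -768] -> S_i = -3*4^i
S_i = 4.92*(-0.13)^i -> [4.92, -0.64, 0.08, -0.01, 0.0]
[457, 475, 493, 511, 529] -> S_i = 457 + 18*i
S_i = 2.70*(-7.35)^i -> [2.7, -19.84, 145.86, -1072.08, 7879.76]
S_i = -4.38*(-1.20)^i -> [-4.38, 5.26, -6.31, 7.57, -9.08]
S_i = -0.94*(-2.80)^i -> [-0.94, 2.63, -7.37, 20.63, -57.78]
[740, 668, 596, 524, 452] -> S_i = 740 + -72*i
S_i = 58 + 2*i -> [58, 60, 62, 64, 66]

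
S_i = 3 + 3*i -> [3, 6, 9, 12, 15]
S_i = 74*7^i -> [74, 518, 3626, 25382, 177674]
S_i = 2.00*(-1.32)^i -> [2.0, -2.64, 3.48, -4.6, 6.07]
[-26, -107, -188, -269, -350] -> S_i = -26 + -81*i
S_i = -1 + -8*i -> [-1, -9, -17, -25, -33]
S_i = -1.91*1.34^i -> [-1.91, -2.56, -3.43, -4.6, -6.16]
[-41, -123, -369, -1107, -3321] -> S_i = -41*3^i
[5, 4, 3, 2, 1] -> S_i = 5 + -1*i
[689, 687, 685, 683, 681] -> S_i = 689 + -2*i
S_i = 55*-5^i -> [55, -275, 1375, -6875, 34375]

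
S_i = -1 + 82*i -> [-1, 81, 163, 245, 327]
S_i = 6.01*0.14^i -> [6.01, 0.84, 0.12, 0.02, 0.0]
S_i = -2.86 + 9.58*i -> [-2.86, 6.72, 16.3, 25.88, 35.46]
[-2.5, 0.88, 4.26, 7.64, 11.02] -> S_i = -2.50 + 3.38*i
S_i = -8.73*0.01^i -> [-8.73, -0.09, -0.0, -0.0, -0.0]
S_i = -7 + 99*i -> [-7, 92, 191, 290, 389]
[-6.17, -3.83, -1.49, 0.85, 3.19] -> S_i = -6.17 + 2.34*i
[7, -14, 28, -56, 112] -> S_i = 7*-2^i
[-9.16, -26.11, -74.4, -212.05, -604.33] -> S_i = -9.16*2.85^i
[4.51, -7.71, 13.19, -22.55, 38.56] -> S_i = 4.51*(-1.71)^i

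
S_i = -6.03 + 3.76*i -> [-6.03, -2.27, 1.49, 5.25, 9.01]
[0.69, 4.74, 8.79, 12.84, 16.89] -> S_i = 0.69 + 4.05*i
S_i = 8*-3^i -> [8, -24, 72, -216, 648]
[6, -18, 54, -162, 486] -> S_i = 6*-3^i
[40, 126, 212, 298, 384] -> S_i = 40 + 86*i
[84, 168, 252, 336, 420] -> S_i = 84 + 84*i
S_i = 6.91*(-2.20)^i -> [6.91, -15.2, 33.44, -73.58, 161.87]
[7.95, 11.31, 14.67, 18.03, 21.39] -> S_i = 7.95 + 3.36*i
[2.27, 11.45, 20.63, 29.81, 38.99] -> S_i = 2.27 + 9.18*i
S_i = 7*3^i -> [7, 21, 63, 189, 567]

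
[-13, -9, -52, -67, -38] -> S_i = Random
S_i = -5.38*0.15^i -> [-5.38, -0.81, -0.12, -0.02, -0.0]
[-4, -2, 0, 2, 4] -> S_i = -4 + 2*i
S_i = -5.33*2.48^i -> [-5.33, -13.22, -32.78, -81.3, -201.62]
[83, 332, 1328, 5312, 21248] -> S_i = 83*4^i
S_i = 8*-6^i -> [8, -48, 288, -1728, 10368]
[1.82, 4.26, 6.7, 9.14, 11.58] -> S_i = 1.82 + 2.44*i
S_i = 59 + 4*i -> [59, 63, 67, 71, 75]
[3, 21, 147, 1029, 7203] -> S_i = 3*7^i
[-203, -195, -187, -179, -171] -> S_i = -203 + 8*i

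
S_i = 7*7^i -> [7, 49, 343, 2401, 16807]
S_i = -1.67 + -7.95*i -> [-1.67, -9.62, -17.57, -25.52, -33.47]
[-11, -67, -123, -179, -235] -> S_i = -11 + -56*i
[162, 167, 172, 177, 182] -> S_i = 162 + 5*i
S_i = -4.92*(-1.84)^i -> [-4.92, 9.05, -16.66, 30.65, -56.39]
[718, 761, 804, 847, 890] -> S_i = 718 + 43*i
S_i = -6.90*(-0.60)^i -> [-6.9, 4.14, -2.48, 1.49, -0.89]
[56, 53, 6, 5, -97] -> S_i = Random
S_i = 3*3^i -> [3, 9, 27, 81, 243]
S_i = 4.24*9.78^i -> [4.24, 41.47, 405.55, 3966.27, 38790.13]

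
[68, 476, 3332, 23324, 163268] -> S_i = 68*7^i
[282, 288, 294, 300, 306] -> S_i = 282 + 6*i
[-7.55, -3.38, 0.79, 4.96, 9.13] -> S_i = -7.55 + 4.17*i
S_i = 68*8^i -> [68, 544, 4352, 34816, 278528]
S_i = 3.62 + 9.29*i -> [3.62, 12.91, 22.2, 31.49, 40.78]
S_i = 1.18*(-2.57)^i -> [1.18, -3.03, 7.79, -20.03, 51.48]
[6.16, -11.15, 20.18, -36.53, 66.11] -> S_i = 6.16*(-1.81)^i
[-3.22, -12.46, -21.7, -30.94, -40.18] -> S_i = -3.22 + -9.24*i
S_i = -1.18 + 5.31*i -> [-1.18, 4.13, 9.44, 14.75, 20.06]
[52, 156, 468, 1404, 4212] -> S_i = 52*3^i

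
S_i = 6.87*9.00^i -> [6.87, 61.83, 556.47, 5008.23, 45074.07]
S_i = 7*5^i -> [7, 35, 175, 875, 4375]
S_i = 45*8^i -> [45, 360, 2880, 23040, 184320]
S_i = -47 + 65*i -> [-47, 18, 83, 148, 213]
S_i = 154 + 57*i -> [154, 211, 268, 325, 382]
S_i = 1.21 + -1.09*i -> [1.21, 0.12, -0.97, -2.06, -3.15]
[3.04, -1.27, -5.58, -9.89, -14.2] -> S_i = 3.04 + -4.31*i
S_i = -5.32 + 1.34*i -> [-5.32, -3.98, -2.64, -1.3, 0.04]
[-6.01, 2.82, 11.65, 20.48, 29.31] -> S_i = -6.01 + 8.83*i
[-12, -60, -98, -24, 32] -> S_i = Random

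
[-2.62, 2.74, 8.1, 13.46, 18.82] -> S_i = -2.62 + 5.36*i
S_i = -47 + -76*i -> [-47, -123, -199, -275, -351]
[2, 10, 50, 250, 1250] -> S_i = 2*5^i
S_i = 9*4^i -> [9, 36, 144, 576, 2304]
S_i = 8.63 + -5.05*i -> [8.63, 3.58, -1.47, -6.52, -11.57]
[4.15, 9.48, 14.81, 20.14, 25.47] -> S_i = 4.15 + 5.33*i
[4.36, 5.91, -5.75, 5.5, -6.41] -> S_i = Random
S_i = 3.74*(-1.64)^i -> [3.74, -6.13, 10.06, -16.5, 27.05]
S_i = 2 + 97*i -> [2, 99, 196, 293, 390]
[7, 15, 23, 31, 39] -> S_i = 7 + 8*i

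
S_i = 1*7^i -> [1, 7, 49, 343, 2401]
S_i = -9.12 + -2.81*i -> [-9.12, -11.93, -14.74, -17.55, -20.36]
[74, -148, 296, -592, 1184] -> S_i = 74*-2^i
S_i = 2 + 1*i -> [2, 3, 4, 5, 6]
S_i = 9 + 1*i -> [9, 10, 11, 12, 13]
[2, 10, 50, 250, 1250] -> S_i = 2*5^i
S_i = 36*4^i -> [36, 144, 576, 2304, 9216]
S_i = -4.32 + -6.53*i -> [-4.32, -10.85, -17.38, -23.91, -30.44]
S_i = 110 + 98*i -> [110, 208, 306, 404, 502]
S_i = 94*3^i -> [94, 282, 846, 2538, 7614]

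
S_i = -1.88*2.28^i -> [-1.88, -4.29, -9.77, -22.28, -50.8]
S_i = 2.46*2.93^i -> [2.46, 7.21, 21.12, 61.88, 181.3]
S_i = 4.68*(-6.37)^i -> [4.68, -29.81, 189.9, -1209.66, 7705.55]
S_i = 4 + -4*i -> [4, 0, -4, -8, -12]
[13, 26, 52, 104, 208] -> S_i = 13*2^i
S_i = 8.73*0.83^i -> [8.73, 7.25, 6.01, 4.99, 4.14]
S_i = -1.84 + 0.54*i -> [-1.84, -1.3, -0.76, -0.22, 0.32]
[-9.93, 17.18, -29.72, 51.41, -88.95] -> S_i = -9.93*(-1.73)^i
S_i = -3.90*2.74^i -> [-3.9, -10.69, -29.28, -80.23, -219.82]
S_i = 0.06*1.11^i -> [0.06, 0.07, 0.07, 0.08, 0.09]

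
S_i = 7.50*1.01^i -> [7.5, 7.58, 7.65, 7.73, 7.8]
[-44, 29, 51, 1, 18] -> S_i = Random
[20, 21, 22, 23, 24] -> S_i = 20 + 1*i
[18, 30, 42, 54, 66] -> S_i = 18 + 12*i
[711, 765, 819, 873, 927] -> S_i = 711 + 54*i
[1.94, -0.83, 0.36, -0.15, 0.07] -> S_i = 1.94*(-0.43)^i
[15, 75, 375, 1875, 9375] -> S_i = 15*5^i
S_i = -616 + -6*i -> [-616, -622, -628, -634, -640]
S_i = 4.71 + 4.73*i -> [4.71, 9.44, 14.17, 18.9, 23.63]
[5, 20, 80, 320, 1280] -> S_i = 5*4^i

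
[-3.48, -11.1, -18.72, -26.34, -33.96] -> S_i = -3.48 + -7.62*i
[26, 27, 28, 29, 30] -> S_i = 26 + 1*i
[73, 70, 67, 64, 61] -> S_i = 73 + -3*i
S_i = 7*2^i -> [7, 14, 28, 56, 112]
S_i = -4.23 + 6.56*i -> [-4.23, 2.33, 8.89, 15.45, 22.01]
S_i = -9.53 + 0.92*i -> [-9.53, -8.61, -7.69, -6.77, -5.85]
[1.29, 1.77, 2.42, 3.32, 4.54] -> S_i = 1.29*1.37^i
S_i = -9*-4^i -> [-9, 36, -144, 576, -2304]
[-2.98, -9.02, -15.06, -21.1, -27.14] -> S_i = -2.98 + -6.04*i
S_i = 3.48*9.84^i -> [3.48, 34.24, 336.95, 3315.62, 32625.68]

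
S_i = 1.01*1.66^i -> [1.01, 1.68, 2.78, 4.62, 7.67]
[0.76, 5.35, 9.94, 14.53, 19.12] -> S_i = 0.76 + 4.59*i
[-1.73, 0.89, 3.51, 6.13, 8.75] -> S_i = -1.73 + 2.62*i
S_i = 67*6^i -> [67, 402, 2412, 14472, 86832]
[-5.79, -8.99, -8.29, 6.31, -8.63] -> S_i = Random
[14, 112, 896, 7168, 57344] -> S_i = 14*8^i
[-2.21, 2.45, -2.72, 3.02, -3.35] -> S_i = -2.21*(-1.11)^i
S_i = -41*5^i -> [-41, -205, -1025, -5125, -25625]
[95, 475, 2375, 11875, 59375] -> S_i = 95*5^i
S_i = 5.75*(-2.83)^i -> [5.75, -16.27, 46.05, -130.32, 368.82]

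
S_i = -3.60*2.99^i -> [-3.6, -10.76, -32.18, -96.23, -287.73]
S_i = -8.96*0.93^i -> [-8.96, -8.33, -7.75, -7.21, -6.7]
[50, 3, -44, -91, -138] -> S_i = 50 + -47*i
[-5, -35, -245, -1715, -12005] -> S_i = -5*7^i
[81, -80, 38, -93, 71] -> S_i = Random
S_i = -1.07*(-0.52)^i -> [-1.07, 0.56, -0.29, 0.15, -0.08]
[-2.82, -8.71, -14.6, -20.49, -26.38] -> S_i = -2.82 + -5.89*i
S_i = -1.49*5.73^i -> [-1.49, -8.54, -48.92, -280.32, -1606.22]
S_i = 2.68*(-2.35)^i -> [2.68, -6.3, 14.8, -34.78, 81.73]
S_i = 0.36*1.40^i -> [0.36, 0.5, 0.71, 0.99, 1.38]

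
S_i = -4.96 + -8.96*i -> [-4.96, -13.92, -22.88, -31.84, -40.8]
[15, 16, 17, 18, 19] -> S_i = 15 + 1*i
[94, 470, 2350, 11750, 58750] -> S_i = 94*5^i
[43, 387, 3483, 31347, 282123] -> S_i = 43*9^i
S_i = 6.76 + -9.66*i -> [6.76, -2.9, -12.56, -22.22, -31.88]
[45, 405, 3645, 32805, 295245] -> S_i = 45*9^i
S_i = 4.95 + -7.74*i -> [4.95, -2.79, -10.53, -18.27, -26.01]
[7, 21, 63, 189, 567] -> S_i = 7*3^i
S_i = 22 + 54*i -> [22, 76, 130, 184, 238]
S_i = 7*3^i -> [7, 21, 63, 189, 567]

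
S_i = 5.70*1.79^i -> [5.7, 10.2, 18.26, 32.69, 58.52]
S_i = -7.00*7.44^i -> [-7.0, -52.08, -387.48, -2882.82, -21448.15]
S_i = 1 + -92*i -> [1, -91, -183, -275, -367]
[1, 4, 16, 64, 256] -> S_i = 1*4^i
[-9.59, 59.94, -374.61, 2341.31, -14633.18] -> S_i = -9.59*(-6.25)^i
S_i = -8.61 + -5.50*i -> [-8.61, -14.11, -19.61, -25.11, -30.61]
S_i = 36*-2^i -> [36, -72, 144, -288, 576]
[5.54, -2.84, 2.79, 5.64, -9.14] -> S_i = Random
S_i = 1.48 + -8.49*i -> [1.48, -7.01, -15.5, -23.99, -32.48]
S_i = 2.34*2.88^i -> [2.34, 6.74, 19.41, 55.9, 160.99]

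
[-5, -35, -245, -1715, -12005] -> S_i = -5*7^i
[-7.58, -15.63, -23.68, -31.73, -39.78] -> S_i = -7.58 + -8.05*i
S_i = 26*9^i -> [26, 234, 2106, 18954, 170586]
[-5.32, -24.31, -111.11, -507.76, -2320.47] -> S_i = -5.32*4.57^i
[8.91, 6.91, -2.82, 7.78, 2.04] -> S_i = Random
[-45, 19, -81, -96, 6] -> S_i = Random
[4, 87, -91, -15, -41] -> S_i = Random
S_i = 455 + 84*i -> [455, 539, 623, 707, 791]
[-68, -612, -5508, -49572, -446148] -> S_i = -68*9^i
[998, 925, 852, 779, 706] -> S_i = 998 + -73*i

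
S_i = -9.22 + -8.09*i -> [-9.22, -17.31, -25.4, -33.49, -41.58]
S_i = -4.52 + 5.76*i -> [-4.52, 1.24, 7.0, 12.76, 18.52]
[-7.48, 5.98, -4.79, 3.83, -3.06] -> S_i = -7.48*(-0.80)^i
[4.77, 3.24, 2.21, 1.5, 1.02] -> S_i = 4.77*0.68^i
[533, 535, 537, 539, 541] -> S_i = 533 + 2*i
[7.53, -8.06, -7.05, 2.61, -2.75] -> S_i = Random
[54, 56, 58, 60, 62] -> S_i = 54 + 2*i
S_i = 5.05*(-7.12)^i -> [5.05, -35.96, 256.01, -1822.77, 12978.11]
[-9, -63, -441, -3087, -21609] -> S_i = -9*7^i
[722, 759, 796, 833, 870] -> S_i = 722 + 37*i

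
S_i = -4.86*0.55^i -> [-4.86, -2.67, -1.47, -0.81, -0.44]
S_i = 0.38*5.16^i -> [0.38, 1.96, 10.12, 52.21, 269.39]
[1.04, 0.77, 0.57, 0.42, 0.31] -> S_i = 1.04*0.74^i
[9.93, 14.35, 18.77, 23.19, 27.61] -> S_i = 9.93 + 4.42*i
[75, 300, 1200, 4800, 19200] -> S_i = 75*4^i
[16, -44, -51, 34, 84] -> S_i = Random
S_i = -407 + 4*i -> [-407, -403, -399, -395, -391]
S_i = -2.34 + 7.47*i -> [-2.34, 5.13, 12.6, 20.07, 27.54]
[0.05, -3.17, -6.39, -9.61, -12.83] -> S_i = 0.05 + -3.22*i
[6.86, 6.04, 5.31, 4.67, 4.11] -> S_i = 6.86*0.88^i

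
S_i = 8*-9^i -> [8, -72, 648, -5832, 52488]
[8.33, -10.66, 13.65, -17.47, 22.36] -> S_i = 8.33*(-1.28)^i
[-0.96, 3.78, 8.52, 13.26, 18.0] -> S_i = -0.96 + 4.74*i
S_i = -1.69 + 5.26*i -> [-1.69, 3.57, 8.83, 14.09, 19.35]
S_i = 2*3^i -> [2, 6, 18, 54, 162]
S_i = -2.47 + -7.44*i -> [-2.47, -9.91, -17.35, -24.79, -32.23]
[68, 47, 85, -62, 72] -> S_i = Random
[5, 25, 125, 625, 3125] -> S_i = 5*5^i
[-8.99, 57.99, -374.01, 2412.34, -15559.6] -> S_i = -8.99*(-6.45)^i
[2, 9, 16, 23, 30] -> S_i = 2 + 7*i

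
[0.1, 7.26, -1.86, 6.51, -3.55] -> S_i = Random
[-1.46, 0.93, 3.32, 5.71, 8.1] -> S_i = -1.46 + 2.39*i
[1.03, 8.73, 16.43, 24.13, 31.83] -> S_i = 1.03 + 7.70*i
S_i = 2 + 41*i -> [2, 43, 84, 125, 166]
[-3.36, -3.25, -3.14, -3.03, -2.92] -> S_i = -3.36 + 0.11*i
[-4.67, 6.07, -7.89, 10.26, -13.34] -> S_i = -4.67*(-1.30)^i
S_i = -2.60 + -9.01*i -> [-2.6, -11.61, -20.62, -29.63, -38.64]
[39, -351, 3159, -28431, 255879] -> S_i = 39*-9^i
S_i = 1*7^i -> [1, 7, 49, 343, 2401]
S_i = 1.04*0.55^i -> [1.04, 0.57, 0.31, 0.17, 0.1]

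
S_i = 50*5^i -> [50, 250, 1250, 6250, 31250]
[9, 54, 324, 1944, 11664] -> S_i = 9*6^i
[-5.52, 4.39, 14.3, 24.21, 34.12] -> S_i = -5.52 + 9.91*i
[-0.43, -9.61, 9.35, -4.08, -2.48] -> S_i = Random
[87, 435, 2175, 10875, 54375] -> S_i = 87*5^i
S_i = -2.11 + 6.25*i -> [-2.11, 4.14, 10.39, 16.64, 22.89]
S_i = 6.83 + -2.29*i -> [6.83, 4.54, 2.25, -0.04, -2.33]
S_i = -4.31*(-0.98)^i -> [-4.31, 4.22, -4.14, 4.06, -3.98]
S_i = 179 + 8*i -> [179, 187, 195, 203, 211]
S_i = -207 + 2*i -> [-207, -205, -203, -201, -199]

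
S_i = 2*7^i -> [2, 14, 98, 686, 4802]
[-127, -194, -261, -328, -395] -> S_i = -127 + -67*i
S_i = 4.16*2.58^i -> [4.16, 10.73, 27.69, 71.44, 184.32]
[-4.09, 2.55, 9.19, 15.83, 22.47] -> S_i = -4.09 + 6.64*i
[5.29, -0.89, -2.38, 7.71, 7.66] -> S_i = Random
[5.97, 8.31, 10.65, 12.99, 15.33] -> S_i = 5.97 + 2.34*i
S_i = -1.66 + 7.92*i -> [-1.66, 6.26, 14.18, 22.1, 30.02]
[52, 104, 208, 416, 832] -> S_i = 52*2^i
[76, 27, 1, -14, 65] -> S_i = Random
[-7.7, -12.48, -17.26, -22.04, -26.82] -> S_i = -7.70 + -4.78*i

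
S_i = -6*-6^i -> [-6, 36, -216, 1296, -7776]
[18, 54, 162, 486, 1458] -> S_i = 18*3^i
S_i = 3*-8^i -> [3, -24, 192, -1536, 12288]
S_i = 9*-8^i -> [9, -72, 576, -4608, 36864]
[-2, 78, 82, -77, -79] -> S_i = Random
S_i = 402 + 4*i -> [402, 406, 410, 414, 418]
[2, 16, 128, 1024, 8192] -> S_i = 2*8^i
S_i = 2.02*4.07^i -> [2.02, 8.22, 33.46, 136.19, 554.28]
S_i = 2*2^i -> [2, 4, 8, 16, 32]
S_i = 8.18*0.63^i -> [8.18, 5.15, 3.25, 2.05, 1.29]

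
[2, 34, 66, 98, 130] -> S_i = 2 + 32*i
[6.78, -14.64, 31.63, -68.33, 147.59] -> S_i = 6.78*(-2.16)^i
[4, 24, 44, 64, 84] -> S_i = 4 + 20*i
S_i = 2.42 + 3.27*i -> [2.42, 5.69, 8.96, 12.23, 15.5]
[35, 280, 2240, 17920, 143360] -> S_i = 35*8^i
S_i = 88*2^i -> [88, 176, 352, 704, 1408]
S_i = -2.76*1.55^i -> [-2.76, -4.28, -6.63, -10.28, -15.93]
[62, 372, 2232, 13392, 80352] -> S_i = 62*6^i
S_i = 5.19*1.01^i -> [5.19, 5.24, 5.29, 5.35, 5.4]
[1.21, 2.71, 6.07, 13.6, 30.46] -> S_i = 1.21*2.24^i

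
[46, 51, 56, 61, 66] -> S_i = 46 + 5*i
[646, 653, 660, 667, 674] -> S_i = 646 + 7*i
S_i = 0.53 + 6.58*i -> [0.53, 7.11, 13.69, 20.27, 26.85]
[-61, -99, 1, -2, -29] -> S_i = Random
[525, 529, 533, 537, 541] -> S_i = 525 + 4*i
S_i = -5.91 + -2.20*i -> [-5.91, -8.11, -10.31, -12.51, -14.71]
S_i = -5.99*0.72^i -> [-5.99, -4.31, -3.11, -2.24, -1.61]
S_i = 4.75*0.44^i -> [4.75, 2.09, 0.92, 0.4, 0.18]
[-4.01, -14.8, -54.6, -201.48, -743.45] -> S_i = -4.01*3.69^i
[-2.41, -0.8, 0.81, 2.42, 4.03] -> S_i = -2.41 + 1.61*i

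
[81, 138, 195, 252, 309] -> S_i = 81 + 57*i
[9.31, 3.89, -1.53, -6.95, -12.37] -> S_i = 9.31 + -5.42*i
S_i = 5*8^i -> [5, 40, 320, 2560, 20480]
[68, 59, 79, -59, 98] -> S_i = Random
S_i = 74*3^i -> [74, 222, 666, 1998, 5994]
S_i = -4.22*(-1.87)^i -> [-4.22, 7.89, -14.76, 27.6, -51.6]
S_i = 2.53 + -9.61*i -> [2.53, -7.08, -16.69, -26.3, -35.91]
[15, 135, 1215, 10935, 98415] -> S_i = 15*9^i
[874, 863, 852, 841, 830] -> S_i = 874 + -11*i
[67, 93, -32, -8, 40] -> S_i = Random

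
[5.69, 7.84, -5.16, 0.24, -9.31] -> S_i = Random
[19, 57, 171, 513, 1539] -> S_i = 19*3^i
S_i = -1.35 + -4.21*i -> [-1.35, -5.56, -9.77, -13.98, -18.19]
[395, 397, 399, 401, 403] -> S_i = 395 + 2*i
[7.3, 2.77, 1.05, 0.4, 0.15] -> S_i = 7.30*0.38^i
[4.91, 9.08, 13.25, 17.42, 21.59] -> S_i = 4.91 + 4.17*i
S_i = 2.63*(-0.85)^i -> [2.63, -2.24, 1.9, -1.62, 1.37]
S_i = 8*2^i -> [8, 16, 32, 64, 128]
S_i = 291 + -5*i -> [291, 286, 281, 276, 271]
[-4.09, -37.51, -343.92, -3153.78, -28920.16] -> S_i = -4.09*9.17^i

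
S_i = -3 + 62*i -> [-3, 59, 121, 183, 245]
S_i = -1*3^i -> [-1, -3, -9, -27, -81]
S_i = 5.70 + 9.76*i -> [5.7, 15.46, 25.22, 34.98, 44.74]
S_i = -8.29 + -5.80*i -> [-8.29, -14.09, -19.89, -25.69, -31.49]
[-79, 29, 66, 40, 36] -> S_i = Random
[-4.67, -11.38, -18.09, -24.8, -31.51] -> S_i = -4.67 + -6.71*i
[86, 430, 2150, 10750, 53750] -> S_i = 86*5^i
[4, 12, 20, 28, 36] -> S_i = 4 + 8*i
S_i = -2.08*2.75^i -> [-2.08, -5.72, -15.73, -43.26, -118.96]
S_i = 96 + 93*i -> [96, 189, 282, 375, 468]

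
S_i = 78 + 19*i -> [78, 97, 116, 135, 154]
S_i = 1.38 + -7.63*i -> [1.38, -6.25, -13.88, -21.51, -29.14]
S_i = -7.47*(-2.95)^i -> [-7.47, 22.04, -65.01, 191.77, -565.73]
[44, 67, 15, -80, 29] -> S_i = Random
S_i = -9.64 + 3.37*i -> [-9.64, -6.27, -2.9, 0.47, 3.84]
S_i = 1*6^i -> [1, 6, 36, 216, 1296]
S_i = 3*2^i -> [3, 6, 12, 24, 48]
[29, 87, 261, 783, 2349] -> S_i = 29*3^i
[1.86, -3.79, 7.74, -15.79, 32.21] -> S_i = 1.86*(-2.04)^i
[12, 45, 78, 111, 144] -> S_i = 12 + 33*i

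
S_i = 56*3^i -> [56, 168, 504, 1512, 4536]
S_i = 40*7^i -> [40, 280, 1960, 13720, 96040]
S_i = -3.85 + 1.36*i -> [-3.85, -2.49, -1.13, 0.23, 1.59]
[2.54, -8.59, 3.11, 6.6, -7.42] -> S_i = Random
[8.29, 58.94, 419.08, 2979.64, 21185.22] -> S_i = 8.29*7.11^i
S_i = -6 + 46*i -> [-6, 40, 86, 132, 178]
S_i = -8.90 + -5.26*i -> [-8.9, -14.16, -19.42, -24.68, -29.94]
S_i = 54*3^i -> [54, 162, 486, 1458, 4374]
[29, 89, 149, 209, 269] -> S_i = 29 + 60*i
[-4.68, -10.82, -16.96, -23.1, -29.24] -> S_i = -4.68 + -6.14*i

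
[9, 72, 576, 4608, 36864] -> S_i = 9*8^i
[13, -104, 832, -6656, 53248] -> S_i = 13*-8^i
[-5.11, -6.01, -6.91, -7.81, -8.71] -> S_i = -5.11 + -0.90*i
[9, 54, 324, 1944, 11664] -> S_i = 9*6^i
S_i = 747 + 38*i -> [747, 785, 823, 861, 899]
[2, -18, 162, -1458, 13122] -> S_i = 2*-9^i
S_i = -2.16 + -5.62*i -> [-2.16, -7.78, -13.4, -19.02, -24.64]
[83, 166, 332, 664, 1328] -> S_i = 83*2^i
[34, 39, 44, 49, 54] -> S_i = 34 + 5*i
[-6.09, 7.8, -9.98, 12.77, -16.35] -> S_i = -6.09*(-1.28)^i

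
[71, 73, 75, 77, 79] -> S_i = 71 + 2*i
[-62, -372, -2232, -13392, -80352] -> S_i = -62*6^i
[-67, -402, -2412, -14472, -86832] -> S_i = -67*6^i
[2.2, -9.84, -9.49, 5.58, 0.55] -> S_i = Random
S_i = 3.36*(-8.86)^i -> [3.36, -29.77, 263.76, -2336.9, 20704.95]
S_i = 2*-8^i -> [2, -16, 128, -1024, 8192]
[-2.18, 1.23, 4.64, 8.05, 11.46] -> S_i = -2.18 + 3.41*i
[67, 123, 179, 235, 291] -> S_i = 67 + 56*i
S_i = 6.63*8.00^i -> [6.63, 53.04, 424.32, 3394.56, 27156.48]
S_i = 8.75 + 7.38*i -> [8.75, 16.13, 23.51, 30.89, 38.27]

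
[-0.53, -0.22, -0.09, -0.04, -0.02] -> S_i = -0.53*0.42^i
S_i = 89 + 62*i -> [89, 151, 213, 275, 337]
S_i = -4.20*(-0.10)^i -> [-4.2, 0.42, -0.04, 0.0, -0.0]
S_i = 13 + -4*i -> [13, 9, 5, 1, -3]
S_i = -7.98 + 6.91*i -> [-7.98, -1.07, 5.84, 12.75, 19.66]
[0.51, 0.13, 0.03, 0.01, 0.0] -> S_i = 0.51*0.25^i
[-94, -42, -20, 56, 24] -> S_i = Random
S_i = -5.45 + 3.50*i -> [-5.45, -1.95, 1.55, 5.05, 8.55]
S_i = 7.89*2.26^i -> [7.89, 17.83, 40.3, 91.08, 205.83]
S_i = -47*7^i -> [-47, -329, -2303, -16121, -112847]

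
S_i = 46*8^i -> [46, 368, 2944, 23552, 188416]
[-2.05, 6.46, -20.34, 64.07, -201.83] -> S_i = -2.05*(-3.15)^i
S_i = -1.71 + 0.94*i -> [-1.71, -0.77, 0.17, 1.11, 2.05]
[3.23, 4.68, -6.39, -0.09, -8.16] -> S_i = Random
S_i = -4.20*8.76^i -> [-4.2, -36.79, -322.3, -2823.33, -24732.37]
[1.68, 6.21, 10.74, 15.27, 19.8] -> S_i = 1.68 + 4.53*i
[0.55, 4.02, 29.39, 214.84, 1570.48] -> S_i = 0.55*7.31^i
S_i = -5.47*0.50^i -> [-5.47, -2.74, -1.37, -0.68, -0.34]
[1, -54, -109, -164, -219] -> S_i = 1 + -55*i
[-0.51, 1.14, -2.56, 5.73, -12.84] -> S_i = -0.51*(-2.24)^i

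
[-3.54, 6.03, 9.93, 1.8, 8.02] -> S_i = Random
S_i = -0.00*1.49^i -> [-0.0, -0.0, -0.0, -0.0, -0.0]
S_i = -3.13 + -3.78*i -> [-3.13, -6.91, -10.69, -14.47, -18.25]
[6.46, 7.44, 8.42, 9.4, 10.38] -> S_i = 6.46 + 0.98*i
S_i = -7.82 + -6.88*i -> [-7.82, -14.7, -21.58, -28.46, -35.34]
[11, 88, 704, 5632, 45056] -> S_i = 11*8^i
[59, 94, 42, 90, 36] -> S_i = Random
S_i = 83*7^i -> [83, 581, 4067, 28469, 199283]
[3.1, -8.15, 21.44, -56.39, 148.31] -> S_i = 3.10*(-2.63)^i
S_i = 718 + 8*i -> [718, 726, 734, 742, 750]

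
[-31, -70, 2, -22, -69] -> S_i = Random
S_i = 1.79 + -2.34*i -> [1.79, -0.55, -2.89, -5.23, -7.57]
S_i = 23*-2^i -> [23, -46, 92, -184, 368]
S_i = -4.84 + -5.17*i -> [-4.84, -10.01, -15.18, -20.35, -25.52]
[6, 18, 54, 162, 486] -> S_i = 6*3^i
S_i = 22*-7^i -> [22, -154, 1078, -7546, 52822]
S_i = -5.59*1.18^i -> [-5.59, -6.6, -7.78, -9.18, -10.84]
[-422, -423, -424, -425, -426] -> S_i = -422 + -1*i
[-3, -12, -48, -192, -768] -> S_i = -3*4^i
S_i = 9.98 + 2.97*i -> [9.98, 12.95, 15.92, 18.89, 21.86]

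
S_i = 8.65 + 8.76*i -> [8.65, 17.41, 26.17, 34.93, 43.69]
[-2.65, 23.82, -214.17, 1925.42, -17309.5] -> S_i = -2.65*(-8.99)^i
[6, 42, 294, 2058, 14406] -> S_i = 6*7^i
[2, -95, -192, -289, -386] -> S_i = 2 + -97*i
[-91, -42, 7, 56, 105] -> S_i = -91 + 49*i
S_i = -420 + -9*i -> [-420, -429, -438, -447, -456]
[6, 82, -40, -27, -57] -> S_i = Random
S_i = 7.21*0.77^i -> [7.21, 5.55, 4.27, 3.29, 2.53]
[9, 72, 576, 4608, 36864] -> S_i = 9*8^i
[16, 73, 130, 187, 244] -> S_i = 16 + 57*i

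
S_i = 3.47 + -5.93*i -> [3.47, -2.46, -8.39, -14.32, -20.25]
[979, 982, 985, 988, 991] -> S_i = 979 + 3*i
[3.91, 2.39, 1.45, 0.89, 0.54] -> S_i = 3.91*0.61^i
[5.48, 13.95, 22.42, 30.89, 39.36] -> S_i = 5.48 + 8.47*i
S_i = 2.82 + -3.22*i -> [2.82, -0.4, -3.62, -6.84, -10.06]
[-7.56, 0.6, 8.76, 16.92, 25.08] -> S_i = -7.56 + 8.16*i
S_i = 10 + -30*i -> [10, -20, -50, -80, -110]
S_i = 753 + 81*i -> [753, 834, 915, 996, 1077]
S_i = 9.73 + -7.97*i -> [9.73, 1.76, -6.21, -14.18, -22.15]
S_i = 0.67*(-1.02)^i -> [0.67, -0.68, 0.7, -0.71, 0.73]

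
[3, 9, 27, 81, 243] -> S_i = 3*3^i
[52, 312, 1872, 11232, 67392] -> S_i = 52*6^i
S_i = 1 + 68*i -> [1, 69, 137, 205, 273]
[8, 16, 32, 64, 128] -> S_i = 8*2^i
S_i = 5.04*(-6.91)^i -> [5.04, -34.83, 240.65, -1662.89, 11490.6]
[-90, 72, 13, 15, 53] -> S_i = Random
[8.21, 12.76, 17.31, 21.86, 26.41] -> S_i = 8.21 + 4.55*i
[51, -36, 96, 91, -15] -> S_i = Random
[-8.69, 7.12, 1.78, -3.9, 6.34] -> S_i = Random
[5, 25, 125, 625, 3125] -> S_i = 5*5^i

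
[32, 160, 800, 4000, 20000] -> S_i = 32*5^i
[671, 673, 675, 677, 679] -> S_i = 671 + 2*i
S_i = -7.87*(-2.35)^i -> [-7.87, 18.49, -43.46, 102.14, -240.02]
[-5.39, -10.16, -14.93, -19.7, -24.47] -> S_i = -5.39 + -4.77*i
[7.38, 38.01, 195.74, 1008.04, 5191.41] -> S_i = 7.38*5.15^i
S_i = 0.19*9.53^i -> [0.19, 1.81, 17.26, 164.45, 1567.2]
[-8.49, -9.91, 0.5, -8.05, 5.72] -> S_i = Random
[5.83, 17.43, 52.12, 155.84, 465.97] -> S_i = 5.83*2.99^i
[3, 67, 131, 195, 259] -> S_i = 3 + 64*i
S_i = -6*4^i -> [-6, -24, -96, -384, -1536]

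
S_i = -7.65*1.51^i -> [-7.65, -11.55, -17.44, -26.34, -39.77]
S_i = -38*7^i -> [-38, -266, -1862, -13034, -91238]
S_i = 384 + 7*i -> [384, 391, 398, 405, 412]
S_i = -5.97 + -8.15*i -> [-5.97, -14.12, -22.27, -30.42, -38.57]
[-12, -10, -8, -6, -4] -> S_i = -12 + 2*i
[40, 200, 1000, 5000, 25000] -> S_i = 40*5^i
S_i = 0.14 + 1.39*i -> [0.14, 1.53, 2.92, 4.31, 5.7]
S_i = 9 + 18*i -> [9, 27, 45, 63, 81]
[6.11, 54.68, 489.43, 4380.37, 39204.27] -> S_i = 6.11*8.95^i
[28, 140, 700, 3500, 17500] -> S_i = 28*5^i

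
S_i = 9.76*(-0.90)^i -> [9.76, -8.78, 7.91, -7.12, 6.4]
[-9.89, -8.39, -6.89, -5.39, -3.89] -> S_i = -9.89 + 1.50*i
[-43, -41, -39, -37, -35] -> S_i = -43 + 2*i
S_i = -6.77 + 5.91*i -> [-6.77, -0.86, 5.05, 10.96, 16.87]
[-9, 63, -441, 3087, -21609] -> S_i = -9*-7^i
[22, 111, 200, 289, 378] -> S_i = 22 + 89*i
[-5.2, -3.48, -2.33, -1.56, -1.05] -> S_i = -5.20*0.67^i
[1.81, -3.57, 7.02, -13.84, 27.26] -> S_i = 1.81*(-1.97)^i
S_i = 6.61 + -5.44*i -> [6.61, 1.17, -4.27, -9.71, -15.15]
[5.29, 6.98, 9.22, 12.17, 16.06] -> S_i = 5.29*1.32^i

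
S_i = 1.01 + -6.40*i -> [1.01, -5.39, -11.79, -18.19, -24.59]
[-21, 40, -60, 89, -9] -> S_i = Random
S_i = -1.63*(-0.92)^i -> [-1.63, 1.5, -1.38, 1.27, -1.17]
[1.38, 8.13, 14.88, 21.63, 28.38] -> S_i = 1.38 + 6.75*i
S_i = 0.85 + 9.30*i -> [0.85, 10.15, 19.45, 28.75, 38.05]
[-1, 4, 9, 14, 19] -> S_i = -1 + 5*i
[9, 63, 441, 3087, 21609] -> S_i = 9*7^i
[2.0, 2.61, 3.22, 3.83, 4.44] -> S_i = 2.00 + 0.61*i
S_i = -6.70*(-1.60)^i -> [-6.7, 10.72, -17.15, 27.44, -43.91]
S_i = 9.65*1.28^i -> [9.65, 12.35, 15.81, 20.24, 25.9]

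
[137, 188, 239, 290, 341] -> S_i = 137 + 51*i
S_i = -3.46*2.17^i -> [-3.46, -7.51, -16.29, -35.36, -76.72]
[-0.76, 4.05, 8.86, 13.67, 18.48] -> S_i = -0.76 + 4.81*i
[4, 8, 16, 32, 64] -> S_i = 4*2^i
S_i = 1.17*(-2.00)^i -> [1.17, -2.34, 4.68, -9.36, 18.72]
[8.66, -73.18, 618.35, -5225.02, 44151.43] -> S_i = 8.66*(-8.45)^i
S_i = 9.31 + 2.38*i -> [9.31, 11.69, 14.07, 16.45, 18.83]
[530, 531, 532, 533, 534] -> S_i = 530 + 1*i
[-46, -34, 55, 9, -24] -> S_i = Random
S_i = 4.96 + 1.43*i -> [4.96, 6.39, 7.82, 9.25, 10.68]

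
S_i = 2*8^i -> [2, 16, 128, 1024, 8192]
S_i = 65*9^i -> [65, 585, 5265, 47385, 426465]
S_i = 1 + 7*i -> [1, 8, 15, 22, 29]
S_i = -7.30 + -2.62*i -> [-7.3, -9.92, -12.54, -15.16, -17.78]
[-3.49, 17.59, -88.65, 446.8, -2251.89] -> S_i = -3.49*(-5.04)^i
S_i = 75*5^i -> [75, 375, 1875, 9375, 46875]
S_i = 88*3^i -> [88, 264, 792, 2376, 7128]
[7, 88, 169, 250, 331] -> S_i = 7 + 81*i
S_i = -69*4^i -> [-69, -276, -1104, -4416, -17664]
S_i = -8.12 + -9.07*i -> [-8.12, -17.19, -26.26, -35.33, -44.4]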